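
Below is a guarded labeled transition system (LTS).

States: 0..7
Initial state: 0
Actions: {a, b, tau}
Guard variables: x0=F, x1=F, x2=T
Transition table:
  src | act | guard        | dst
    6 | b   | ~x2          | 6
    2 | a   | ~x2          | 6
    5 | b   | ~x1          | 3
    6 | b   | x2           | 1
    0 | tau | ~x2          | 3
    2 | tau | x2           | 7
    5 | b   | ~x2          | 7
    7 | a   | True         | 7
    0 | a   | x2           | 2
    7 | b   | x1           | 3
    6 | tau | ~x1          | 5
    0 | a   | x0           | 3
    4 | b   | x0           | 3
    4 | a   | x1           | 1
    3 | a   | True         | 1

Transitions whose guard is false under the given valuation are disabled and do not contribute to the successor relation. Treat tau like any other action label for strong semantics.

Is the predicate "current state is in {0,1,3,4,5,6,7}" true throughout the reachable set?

Answer: INVARIANT VIOLATED at state 2

Working:
Inv-set: {0,1,3,4,5,6,7}
Reachable = {0,2,7}
  0: ✓
  2: ✗ unsafe
  7: ✓
witness against invariant: a → 2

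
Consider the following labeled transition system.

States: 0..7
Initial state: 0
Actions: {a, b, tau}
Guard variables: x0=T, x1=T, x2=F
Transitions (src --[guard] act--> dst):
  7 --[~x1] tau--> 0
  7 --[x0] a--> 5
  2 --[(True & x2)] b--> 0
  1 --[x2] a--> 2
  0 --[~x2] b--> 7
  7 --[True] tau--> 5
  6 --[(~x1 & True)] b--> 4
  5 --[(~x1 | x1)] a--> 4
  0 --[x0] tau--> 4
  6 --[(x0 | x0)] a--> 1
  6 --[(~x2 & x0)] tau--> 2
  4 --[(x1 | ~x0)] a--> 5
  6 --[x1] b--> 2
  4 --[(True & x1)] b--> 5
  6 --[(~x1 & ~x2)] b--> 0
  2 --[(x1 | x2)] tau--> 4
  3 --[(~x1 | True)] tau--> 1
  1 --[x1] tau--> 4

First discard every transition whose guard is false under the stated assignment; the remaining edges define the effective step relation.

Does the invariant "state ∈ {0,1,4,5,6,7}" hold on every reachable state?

Inv-set: {0,1,4,5,6,7}
Reach set: {0,4,5,7}
  0: safe
  4: safe
  5: safe
  7: safe

Answer: INVARIANT HOLDS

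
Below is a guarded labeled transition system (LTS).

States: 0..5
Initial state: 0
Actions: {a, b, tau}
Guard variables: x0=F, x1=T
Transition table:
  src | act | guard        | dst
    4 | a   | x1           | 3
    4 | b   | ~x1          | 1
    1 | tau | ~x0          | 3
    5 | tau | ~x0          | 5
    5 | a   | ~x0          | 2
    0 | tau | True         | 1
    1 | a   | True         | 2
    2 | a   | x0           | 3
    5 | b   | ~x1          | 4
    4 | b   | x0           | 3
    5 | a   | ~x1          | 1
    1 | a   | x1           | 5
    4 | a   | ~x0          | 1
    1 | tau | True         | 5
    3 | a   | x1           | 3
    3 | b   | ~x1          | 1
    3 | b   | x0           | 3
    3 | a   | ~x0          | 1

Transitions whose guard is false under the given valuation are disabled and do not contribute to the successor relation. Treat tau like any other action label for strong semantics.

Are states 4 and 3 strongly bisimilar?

Answer: BISIMILAR

Working:
Compute ~ classes (split until stable):
  round 0: {{0,1,2,3,4,5}}
  round 1: {{0},{1,5},{2},{3,4}}
  round 2: {{0},{1},{2},{3,4},{5}}
5 equivalence class(es) (converged in 3)
class of 4: {3,4}; class of 3: {3,4}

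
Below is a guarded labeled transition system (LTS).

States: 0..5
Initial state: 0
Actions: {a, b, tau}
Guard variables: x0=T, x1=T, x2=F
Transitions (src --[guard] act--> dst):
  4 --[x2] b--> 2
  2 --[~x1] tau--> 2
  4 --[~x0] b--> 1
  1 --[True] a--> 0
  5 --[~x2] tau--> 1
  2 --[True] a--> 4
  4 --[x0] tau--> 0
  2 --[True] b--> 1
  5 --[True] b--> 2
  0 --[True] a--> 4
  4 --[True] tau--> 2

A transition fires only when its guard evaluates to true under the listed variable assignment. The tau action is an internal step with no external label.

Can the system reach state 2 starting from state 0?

Answer: REACHABLE

Working:
After dropping false guards: 8 live edges.
L0 = {0}
L1 = {4}  now seen {0,4}
L2 = {2}  now seen {0,2,4}
L3 = {1}  now seen {0,1,2,4}
Reach set: {0,1,2,4}
Path to 2: a·tau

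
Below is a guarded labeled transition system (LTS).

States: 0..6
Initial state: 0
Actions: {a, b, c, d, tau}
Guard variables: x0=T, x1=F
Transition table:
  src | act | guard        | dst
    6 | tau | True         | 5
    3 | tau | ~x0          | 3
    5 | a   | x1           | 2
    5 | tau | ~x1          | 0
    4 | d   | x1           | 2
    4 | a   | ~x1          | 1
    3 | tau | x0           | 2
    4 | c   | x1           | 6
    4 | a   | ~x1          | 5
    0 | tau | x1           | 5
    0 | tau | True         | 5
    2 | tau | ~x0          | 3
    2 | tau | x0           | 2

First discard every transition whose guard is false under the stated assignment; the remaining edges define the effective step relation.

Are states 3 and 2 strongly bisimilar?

Answer: BISIMILAR

Analysis:
Compute ~ classes (split until stable):
  P[0] = {{0,1,2,3,4,5,6}}
  P[1] = {{0,2,3,5,6},{1},{4}}
Fixed point at round 2; 3 class(es).
[3]={0,2,3,5,6}  [2]={0,2,3,5,6}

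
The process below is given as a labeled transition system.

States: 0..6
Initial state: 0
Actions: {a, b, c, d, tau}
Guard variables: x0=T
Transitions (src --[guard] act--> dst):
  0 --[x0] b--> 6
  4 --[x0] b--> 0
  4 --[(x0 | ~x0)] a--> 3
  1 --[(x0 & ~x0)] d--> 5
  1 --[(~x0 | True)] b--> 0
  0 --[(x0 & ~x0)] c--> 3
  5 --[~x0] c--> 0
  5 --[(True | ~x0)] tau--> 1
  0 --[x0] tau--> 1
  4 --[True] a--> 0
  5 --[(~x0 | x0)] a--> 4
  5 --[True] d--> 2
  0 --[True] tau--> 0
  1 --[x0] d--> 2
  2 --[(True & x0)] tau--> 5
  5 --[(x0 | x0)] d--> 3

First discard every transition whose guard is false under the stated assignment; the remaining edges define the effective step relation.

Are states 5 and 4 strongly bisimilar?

Answer: NOT BISIMILAR

Trace:
Refine partition for ~:
  P[0] = {{0,1,2,3,4,5,6}}
  P[1] = {{0},{1},{2},{3,6},{4},{5}}
stable after 2 split(s): 6 block(s)
5∈{5}, 4∈{4}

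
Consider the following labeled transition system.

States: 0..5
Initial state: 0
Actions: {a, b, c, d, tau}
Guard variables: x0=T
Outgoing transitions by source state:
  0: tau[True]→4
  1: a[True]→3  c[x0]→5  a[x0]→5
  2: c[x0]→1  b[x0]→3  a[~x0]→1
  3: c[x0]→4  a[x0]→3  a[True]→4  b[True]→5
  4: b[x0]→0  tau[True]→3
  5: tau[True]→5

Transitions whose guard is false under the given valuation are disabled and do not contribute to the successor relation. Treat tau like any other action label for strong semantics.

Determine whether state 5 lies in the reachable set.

After dropping false guards: 13 live edges.
Layer 0: {0}
Layer 1: {4}  cumulative {0,4}
Layer 2: {3}  cumulative {0,3,4}
Layer 3: {5}  cumulative {0,3,4,5}
Reachable = {0,3,4,5}
trace reaching 5: tau·tau·b

Answer: REACHABLE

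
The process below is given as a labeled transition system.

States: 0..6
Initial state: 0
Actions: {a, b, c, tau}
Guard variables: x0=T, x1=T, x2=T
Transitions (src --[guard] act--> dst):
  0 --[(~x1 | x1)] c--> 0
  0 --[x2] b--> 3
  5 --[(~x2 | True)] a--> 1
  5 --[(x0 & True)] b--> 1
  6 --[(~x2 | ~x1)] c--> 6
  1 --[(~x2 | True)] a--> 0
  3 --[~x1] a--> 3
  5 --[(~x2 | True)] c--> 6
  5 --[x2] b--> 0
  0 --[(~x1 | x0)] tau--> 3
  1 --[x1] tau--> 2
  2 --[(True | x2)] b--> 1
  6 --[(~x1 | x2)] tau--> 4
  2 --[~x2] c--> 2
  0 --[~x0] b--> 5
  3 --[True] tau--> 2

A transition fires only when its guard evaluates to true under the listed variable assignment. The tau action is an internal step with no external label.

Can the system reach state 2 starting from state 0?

After dropping false guards: 12 live edges.
Layer 0: {0}
Layer 1: {3}  total {0,3}
Layer 2: {2}  total {0,2,3}
Layer 3: {1}  total {0,1,2,3}
Reach set: {0,1,2,3}
Path to 2: b·tau

Answer: REACHABLE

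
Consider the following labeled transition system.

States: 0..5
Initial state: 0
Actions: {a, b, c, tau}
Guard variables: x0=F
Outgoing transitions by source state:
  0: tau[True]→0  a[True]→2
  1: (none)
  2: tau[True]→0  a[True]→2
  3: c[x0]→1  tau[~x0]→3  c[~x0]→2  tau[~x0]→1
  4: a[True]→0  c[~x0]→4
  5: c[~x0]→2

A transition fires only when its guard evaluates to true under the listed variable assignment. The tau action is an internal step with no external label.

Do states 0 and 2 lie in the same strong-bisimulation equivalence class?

Answer: BISIMILAR

Working:
Refine partition for ~:
  round 0: {{0,1,2,3,4,5}}
  round 1: {{0,2},{1},{3},{4},{5}}
Fixed point at round 2; 5 class(es).
0∈{0,2}, 2∈{0,2}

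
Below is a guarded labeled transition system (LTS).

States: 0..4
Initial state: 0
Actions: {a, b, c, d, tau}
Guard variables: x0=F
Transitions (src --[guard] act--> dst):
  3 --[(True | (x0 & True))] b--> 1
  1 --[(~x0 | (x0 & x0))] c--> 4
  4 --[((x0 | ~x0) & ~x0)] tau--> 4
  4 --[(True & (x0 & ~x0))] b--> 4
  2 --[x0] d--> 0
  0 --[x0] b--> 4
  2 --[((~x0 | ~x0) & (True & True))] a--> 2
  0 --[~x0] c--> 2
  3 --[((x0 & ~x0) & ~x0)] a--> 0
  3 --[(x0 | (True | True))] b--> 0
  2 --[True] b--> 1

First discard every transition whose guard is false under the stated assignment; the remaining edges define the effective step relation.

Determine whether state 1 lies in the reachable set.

Answer: REACHABLE

Analysis:
After dropping false guards: 7 live edges.
depth 0: {0}
depth 1: {2}  cumulative {0,2}
depth 2: {1}  cumulative {0,1,2}
depth 3: {4}  cumulative {0,1,2,4}
Reachable = {0,1,2,4}
witness 1: c·b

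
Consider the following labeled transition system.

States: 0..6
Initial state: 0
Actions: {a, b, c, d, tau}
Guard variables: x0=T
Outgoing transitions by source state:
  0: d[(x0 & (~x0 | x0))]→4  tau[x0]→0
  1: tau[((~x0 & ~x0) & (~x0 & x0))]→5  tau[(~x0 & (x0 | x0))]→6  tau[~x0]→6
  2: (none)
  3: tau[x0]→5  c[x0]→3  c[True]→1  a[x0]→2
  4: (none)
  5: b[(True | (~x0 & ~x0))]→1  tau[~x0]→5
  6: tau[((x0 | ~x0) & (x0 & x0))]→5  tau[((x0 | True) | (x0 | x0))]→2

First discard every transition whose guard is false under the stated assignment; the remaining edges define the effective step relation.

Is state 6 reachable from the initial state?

Guard filter leaves 9 enabled edge(s).
Layer 0: {0}
Layer 1: {4}  total {0,4}
R = {0,4}

Answer: UNREACHABLE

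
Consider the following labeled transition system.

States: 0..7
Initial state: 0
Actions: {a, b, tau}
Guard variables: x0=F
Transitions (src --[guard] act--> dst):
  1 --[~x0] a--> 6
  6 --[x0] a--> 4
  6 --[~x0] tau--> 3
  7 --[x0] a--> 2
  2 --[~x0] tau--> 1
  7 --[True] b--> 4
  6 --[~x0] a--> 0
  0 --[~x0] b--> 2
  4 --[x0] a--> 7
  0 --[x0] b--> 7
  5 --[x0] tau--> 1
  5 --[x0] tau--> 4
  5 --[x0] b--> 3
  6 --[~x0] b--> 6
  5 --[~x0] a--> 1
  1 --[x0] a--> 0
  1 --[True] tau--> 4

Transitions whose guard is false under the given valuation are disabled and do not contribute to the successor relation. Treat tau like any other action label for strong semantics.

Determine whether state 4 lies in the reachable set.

9 transition(s) survive guard evaluation.
Layer 0: {0}
Layer 1: {2}  total {0,2}
Layer 2: {1}  total {0,1,2}
Layer 3: {4,6}  total {0,1,2,4,6}
Layer 4: {3}  total {0,1,2,3,4,6}
Reachable = {0,1,2,3,4,6}
witness 4: b·tau·tau

Answer: REACHABLE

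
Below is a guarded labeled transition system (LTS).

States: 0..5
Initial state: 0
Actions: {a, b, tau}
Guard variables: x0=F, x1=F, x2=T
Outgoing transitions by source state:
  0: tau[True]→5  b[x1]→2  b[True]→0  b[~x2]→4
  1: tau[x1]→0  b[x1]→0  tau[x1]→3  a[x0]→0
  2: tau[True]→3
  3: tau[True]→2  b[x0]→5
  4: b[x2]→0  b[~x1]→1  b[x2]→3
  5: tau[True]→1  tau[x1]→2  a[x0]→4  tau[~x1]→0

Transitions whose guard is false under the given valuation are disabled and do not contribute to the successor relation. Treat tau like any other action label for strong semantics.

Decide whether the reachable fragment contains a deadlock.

R = {0,1,5}
  0: b→0  tau→5  [2 exit(s)]
  1: ∅  [STUCK]
  5: tau→0  tau→1  [2 exit(s)]
witness 1: tau·tau

Answer: DEADLOCK at state 1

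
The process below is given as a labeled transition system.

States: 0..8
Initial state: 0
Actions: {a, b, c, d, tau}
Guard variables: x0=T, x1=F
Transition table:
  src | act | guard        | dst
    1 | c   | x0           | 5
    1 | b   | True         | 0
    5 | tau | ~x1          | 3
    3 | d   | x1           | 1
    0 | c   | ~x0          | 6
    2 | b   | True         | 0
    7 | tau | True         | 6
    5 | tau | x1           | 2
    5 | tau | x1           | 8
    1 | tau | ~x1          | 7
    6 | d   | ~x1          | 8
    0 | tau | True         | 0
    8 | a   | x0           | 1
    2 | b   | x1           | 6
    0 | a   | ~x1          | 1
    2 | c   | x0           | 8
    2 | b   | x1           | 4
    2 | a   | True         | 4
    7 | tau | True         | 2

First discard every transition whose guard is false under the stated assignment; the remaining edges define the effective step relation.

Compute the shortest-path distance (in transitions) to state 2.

Answer: 3

Analysis:
Breadth-first toward 2:
  Layer 0: {0}
  Layer 1: {1}
  Layer 2: {5,7}
  Layer 3: {2,3,6}
depth(2)=3, e.g. a·tau·tau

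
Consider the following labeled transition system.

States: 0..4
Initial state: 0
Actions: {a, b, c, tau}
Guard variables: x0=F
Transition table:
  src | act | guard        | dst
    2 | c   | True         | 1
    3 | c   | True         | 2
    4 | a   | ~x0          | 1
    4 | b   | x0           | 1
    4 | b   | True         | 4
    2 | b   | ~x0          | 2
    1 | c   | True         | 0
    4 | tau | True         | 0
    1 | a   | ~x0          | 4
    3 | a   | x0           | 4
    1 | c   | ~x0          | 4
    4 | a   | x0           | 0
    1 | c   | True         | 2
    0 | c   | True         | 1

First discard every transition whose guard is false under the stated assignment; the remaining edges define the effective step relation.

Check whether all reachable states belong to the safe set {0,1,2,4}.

Safe = {0,1,2,4}
R = {0,1,2,4}
  0: ✓
  1: ✓
  2: ✓
  4: ✓

Answer: INVARIANT HOLDS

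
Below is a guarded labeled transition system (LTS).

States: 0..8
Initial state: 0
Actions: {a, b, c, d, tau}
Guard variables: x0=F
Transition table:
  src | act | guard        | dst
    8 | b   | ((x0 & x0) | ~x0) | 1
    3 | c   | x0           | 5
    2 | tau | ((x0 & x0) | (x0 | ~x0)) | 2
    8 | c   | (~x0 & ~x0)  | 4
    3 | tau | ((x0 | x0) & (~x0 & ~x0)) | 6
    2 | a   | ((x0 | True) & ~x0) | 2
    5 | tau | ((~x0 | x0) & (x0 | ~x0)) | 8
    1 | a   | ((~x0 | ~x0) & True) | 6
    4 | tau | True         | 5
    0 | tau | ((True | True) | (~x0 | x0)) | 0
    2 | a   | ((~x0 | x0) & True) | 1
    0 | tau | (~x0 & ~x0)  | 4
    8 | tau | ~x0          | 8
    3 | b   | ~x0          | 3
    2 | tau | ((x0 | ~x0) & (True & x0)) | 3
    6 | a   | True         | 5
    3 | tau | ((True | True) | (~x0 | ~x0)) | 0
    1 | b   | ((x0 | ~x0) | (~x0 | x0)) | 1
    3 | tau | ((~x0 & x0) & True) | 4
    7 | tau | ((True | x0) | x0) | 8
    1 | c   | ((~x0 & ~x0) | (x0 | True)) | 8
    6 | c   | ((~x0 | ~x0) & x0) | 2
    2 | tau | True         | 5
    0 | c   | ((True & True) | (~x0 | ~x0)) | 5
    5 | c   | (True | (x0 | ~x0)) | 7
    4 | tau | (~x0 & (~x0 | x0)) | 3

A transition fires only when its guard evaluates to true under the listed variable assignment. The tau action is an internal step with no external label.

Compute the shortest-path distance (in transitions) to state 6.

Answer: 4

Working:
Breadth-first toward 6:
  depth 0: {0}
  depth 1: {4,5}
  depth 2: {3,7,8}
  depth 3: {1}
  depth 4: {6}
6 enters at depth 4; path c·tau·b·a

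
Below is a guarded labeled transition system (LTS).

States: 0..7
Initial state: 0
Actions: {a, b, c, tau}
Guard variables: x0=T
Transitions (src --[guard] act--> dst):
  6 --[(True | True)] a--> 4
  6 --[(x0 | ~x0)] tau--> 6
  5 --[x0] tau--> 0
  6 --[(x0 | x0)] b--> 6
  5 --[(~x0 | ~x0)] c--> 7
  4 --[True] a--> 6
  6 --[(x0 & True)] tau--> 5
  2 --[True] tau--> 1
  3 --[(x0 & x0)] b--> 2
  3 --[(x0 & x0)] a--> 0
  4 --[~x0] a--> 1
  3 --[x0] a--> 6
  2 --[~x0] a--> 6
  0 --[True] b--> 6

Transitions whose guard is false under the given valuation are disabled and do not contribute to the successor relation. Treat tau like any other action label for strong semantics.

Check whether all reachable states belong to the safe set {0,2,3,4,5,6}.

Inv-set: {0,2,3,4,5,6}
R = {0,4,5,6}
  0: ok
  4: ok
  5: ok
  6: ok

Answer: INVARIANT HOLDS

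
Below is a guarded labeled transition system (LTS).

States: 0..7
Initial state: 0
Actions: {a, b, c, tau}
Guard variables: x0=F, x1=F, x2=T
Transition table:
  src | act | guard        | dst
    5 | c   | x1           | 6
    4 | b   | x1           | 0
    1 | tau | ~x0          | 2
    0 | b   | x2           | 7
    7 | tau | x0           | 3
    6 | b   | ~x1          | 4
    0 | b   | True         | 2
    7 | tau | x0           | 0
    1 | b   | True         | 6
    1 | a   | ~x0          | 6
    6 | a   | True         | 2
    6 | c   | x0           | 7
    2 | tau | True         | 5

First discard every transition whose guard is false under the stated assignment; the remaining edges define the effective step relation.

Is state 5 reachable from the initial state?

Answer: REACHABLE

Trace:
8 transition(s) survive guard evaluation.
L0 = {0}
L1 = {2,7}  cumulative {0,2,7}
L2 = {5}  cumulative {0,2,5,7}
Reachable = {0,2,5,7}
trace reaching 5: b·tau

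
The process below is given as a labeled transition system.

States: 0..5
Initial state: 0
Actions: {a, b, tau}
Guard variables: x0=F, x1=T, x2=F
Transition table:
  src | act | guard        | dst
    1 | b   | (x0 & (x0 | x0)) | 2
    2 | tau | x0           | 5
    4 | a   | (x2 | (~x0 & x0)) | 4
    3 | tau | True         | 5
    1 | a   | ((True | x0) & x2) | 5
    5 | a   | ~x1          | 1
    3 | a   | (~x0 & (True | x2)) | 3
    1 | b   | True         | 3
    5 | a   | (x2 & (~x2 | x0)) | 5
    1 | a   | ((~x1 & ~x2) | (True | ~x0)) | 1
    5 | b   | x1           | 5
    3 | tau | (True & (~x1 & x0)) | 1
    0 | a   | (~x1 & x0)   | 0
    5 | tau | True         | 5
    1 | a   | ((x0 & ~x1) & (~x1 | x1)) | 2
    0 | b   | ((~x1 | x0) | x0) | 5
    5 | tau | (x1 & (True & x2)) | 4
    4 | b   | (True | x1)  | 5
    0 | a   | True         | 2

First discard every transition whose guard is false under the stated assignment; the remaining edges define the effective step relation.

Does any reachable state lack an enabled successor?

Answer: DEADLOCK at state 2

Trace:
R = {0,2}
  0: a→2  [1 out]
  2: ∅  [STUCK]
trace reaching 2: a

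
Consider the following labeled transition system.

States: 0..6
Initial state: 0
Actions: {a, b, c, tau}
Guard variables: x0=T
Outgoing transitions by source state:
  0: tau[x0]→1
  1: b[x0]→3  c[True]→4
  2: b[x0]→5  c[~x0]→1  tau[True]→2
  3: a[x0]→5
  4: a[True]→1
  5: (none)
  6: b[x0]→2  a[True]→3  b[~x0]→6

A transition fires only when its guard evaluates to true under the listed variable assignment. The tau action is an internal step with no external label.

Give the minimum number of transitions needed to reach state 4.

Answer: 2

Analysis:
Layered search for 4:
  L0 = {0}
  L1 = {1}
  L2 = {3,4}
depth(4)=2, e.g. tau·c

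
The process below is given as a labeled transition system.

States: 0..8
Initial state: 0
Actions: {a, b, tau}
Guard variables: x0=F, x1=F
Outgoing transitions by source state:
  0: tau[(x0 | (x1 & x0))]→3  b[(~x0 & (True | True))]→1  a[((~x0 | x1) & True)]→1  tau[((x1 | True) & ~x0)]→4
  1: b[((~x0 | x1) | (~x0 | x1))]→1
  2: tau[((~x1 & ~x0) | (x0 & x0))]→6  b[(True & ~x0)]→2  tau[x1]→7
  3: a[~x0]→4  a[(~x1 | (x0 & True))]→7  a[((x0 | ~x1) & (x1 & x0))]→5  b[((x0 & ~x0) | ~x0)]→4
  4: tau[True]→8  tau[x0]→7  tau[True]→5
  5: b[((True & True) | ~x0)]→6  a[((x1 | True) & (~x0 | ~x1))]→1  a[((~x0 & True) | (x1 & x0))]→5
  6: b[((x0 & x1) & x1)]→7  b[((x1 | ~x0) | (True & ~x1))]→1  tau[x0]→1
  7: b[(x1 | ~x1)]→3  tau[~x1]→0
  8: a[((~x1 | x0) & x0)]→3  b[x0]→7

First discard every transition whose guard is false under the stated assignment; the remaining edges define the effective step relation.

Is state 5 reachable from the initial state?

Answer: REACHABLE

Working:
After dropping false guards: 17 live edges.
Layer 0: {0}
Layer 1: {1,4}  cumulative {0,1,4}
Layer 2: {5,8}  cumulative {0,1,4,5,8}
Layer 3: {6}  cumulative {0,1,4,5,6,8}
Reach set: {0,1,4,5,6,8}
witness 5: tau·tau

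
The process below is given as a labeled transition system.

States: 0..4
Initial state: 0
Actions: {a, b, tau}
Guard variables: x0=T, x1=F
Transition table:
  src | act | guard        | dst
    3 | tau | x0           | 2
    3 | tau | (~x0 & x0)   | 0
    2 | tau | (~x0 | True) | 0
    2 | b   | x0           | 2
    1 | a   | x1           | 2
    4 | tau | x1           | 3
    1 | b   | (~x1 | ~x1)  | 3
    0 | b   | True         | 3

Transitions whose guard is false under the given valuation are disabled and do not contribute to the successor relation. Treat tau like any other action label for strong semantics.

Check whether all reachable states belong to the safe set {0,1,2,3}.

Answer: INVARIANT HOLDS

Working:
Inv-set: {0,1,2,3}
Reachable = {0,2,3}
  0: ok
  2: ok
  3: ok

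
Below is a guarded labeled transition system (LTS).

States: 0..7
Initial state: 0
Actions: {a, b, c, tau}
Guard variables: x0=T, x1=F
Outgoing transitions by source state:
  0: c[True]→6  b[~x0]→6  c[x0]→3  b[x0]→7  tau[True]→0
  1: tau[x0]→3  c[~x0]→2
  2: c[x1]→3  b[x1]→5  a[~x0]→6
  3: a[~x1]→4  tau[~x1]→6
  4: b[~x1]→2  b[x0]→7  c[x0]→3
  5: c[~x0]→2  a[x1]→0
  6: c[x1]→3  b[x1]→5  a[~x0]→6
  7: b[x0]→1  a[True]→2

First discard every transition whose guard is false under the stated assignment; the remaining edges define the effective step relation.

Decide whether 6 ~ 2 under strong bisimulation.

Compute ~ classes (split until stable):
  P[0] = {{0,1,2,3,4,5,6,7}}
  P[1] = {{0},{1},{2,5,6},{3},{4},{7}}
stable after 2 split(s): 6 block(s)
6∈{2,5,6}, 2∈{2,5,6}

Answer: BISIMILAR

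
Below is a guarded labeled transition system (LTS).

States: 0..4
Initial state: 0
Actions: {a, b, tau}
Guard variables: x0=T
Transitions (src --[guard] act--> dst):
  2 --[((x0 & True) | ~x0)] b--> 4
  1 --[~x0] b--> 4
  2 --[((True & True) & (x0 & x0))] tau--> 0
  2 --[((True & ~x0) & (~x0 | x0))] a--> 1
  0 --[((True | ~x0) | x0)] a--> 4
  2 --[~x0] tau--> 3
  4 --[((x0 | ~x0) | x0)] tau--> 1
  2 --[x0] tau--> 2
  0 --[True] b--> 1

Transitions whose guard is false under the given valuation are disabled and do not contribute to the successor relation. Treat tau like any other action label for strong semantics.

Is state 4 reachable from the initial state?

6 transition(s) survive guard evaluation.
Layer 0: {0}
Layer 1: {1,4}  now seen {0,1,4}
R = {0,1,4}
Path to 4: a

Answer: REACHABLE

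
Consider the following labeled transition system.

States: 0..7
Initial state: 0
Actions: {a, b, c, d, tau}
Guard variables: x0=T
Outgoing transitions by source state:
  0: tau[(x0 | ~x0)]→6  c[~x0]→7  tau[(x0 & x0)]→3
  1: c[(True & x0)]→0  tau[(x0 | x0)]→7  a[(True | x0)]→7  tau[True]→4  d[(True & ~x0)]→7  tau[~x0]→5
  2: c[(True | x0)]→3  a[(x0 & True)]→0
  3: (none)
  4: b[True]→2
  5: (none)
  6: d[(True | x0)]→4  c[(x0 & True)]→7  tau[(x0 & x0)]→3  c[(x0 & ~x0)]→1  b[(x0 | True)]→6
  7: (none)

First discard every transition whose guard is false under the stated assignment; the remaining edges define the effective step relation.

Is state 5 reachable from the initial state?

Answer: UNREACHABLE

Trace:
After dropping false guards: 13 live edges.
depth 0: {0}
depth 1: {3,6}  cumulative {0,3,6}
depth 2: {4,7}  cumulative {0,3,4,6,7}
depth 3: {2}  cumulative {0,2,3,4,6,7}
Reach set: {0,2,3,4,6,7}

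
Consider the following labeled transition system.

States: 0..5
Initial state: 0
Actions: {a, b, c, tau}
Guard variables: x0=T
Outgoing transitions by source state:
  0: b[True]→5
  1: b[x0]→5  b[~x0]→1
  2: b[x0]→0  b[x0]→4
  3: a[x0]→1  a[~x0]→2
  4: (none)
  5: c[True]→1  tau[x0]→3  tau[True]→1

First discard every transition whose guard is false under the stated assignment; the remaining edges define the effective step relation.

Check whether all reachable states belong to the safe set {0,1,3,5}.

Allowed set {0,1,3,5}
Reach set: {0,1,3,5}
  0: ✓
  1: ✓
  3: ✓
  5: ✓

Answer: INVARIANT HOLDS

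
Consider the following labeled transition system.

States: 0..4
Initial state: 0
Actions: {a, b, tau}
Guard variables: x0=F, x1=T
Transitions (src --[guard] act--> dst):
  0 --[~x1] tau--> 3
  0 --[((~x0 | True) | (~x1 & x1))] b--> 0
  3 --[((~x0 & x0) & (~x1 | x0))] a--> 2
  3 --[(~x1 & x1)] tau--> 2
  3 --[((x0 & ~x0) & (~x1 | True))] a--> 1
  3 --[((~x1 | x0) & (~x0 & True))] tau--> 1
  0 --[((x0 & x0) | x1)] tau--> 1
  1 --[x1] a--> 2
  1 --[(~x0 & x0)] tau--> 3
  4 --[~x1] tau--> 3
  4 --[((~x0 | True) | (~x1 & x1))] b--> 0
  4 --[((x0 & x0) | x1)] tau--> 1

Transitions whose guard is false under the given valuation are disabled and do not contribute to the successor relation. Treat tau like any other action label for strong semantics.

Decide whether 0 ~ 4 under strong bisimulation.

Answer: BISIMILAR

Trace:
Compute ~ classes (split until stable):
  P[0] = {{0,1,2,3,4}}
  P[1] = {{0,4},{1},{2,3}}
3 equivalence class(es) (converged in 2)
0∈{0,4}, 4∈{0,4}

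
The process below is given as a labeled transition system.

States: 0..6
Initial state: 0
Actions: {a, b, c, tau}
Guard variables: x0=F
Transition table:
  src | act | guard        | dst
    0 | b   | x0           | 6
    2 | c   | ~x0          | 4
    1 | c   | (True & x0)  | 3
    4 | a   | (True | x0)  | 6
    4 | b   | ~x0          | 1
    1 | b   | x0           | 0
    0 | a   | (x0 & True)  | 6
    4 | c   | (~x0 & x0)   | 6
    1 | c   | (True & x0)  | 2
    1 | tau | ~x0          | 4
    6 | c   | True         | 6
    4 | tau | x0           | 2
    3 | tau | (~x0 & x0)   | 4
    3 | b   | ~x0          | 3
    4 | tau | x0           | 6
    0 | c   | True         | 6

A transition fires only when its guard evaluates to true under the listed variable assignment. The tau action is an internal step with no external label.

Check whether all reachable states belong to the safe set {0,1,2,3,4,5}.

Answer: INVARIANT VIOLATED at state 6

Analysis:
Inv-set: {0,1,2,3,4,5}
Reach set: {0,6}
  0: safe
  6: VIOLATES
counterexample path to 6: c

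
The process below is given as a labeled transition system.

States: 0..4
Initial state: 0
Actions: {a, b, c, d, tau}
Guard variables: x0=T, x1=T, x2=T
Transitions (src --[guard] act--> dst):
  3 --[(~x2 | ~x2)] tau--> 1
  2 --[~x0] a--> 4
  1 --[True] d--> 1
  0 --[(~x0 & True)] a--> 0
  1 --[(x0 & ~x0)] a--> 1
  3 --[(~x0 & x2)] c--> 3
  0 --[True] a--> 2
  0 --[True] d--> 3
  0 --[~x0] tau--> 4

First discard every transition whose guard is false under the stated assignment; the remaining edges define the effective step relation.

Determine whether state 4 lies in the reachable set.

Answer: UNREACHABLE

Trace:
After dropping false guards: 3 live edges.
Layer 0: {0}
Layer 1: {2,3}  cumulative {0,2,3}
Reachable = {0,2,3}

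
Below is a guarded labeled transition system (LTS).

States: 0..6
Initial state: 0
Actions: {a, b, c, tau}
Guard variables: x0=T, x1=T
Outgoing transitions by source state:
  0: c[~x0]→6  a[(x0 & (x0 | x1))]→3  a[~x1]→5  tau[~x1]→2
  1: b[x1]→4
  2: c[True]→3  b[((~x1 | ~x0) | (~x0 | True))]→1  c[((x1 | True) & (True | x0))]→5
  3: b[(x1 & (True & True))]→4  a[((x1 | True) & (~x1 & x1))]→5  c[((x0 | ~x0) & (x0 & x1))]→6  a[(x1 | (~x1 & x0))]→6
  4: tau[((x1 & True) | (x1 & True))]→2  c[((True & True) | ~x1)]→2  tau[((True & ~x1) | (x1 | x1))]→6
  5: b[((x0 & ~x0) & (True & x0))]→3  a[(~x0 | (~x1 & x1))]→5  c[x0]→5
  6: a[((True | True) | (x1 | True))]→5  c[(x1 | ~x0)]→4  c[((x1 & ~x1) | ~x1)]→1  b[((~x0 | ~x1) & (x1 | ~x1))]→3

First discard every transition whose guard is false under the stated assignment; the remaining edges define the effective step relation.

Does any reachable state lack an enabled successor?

Answer: DEADLOCK-FREE

Trace:
Reachable = {0,1,2,3,4,5,6}
  0: a→3  [1 exit(s)]
  1: b→4  [1 exit(s)]
  2: b→1  c→3  c→5  [3 exit(s)]
  3: a→6  b→4  c→6  [3 exit(s)]
  4: c→2  tau→2  tau→6  [3 exit(s)]
  5: c→5  [1 exit(s)]
  6: a→5  c→4  [2 exit(s)]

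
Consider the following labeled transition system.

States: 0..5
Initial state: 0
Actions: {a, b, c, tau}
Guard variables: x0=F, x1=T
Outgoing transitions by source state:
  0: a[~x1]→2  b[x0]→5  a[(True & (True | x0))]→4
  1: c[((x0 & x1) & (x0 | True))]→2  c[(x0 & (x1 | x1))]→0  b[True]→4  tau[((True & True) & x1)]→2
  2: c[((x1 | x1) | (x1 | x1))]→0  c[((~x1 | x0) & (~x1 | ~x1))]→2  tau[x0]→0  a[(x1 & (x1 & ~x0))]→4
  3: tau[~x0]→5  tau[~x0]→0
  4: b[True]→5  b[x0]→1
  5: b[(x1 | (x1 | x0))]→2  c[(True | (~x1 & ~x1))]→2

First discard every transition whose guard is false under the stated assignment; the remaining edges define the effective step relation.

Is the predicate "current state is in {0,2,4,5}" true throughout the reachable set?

Allowed set {0,2,4,5}
Reachable = {0,2,4,5}
  0: ✓
  2: ✓
  4: ✓
  5: ✓

Answer: INVARIANT HOLDS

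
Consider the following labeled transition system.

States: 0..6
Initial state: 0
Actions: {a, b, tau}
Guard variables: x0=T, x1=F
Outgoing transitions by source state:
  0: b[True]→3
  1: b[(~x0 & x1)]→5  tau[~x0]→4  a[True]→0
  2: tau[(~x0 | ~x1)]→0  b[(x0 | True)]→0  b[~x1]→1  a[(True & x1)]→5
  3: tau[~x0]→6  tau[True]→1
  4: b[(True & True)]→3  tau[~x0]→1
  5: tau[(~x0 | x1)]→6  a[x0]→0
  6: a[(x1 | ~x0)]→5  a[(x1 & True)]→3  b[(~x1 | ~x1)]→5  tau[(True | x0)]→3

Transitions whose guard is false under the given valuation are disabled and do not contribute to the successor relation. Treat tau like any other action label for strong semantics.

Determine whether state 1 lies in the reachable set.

Answer: REACHABLE

Analysis:
After dropping false guards: 10 live edges.
depth 0: {0}
depth 1: {3}  cumulative {0,3}
depth 2: {1}  cumulative {0,1,3}
Reachable = {0,1,3}
witness 1: b·tau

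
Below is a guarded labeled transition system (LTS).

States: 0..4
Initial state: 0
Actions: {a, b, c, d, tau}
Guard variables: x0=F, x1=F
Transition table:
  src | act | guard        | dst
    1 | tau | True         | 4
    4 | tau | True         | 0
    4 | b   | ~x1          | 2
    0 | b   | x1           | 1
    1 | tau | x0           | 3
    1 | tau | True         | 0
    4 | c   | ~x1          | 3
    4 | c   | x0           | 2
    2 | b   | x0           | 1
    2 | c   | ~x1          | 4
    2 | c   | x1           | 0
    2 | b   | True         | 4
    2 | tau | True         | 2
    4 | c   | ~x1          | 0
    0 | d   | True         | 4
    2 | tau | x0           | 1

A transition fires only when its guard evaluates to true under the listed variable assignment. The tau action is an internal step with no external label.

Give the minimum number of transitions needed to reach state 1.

Answer: UNREACHABLE

Working:
BFS to 1:
  Layer 0: {0}
  Layer 1: {4}
  Layer 2: {2,3}
1 never appears.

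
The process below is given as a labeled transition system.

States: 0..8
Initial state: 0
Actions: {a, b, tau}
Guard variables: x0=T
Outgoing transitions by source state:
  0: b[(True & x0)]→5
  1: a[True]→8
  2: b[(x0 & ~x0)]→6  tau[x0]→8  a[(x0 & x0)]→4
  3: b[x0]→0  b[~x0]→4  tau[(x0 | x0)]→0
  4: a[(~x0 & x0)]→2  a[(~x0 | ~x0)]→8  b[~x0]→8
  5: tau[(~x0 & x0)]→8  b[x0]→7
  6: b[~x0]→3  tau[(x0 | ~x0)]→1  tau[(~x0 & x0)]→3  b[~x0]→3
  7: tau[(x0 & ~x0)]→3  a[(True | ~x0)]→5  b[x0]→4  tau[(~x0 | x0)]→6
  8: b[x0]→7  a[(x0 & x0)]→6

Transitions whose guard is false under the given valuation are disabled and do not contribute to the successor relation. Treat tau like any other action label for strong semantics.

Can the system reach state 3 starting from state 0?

Answer: UNREACHABLE

Analysis:
Guard filter leaves 13 enabled edge(s).
L0 = {0}
L1 = {5}  cumulative {0,5}
L2 = {7}  cumulative {0,5,7}
L3 = {4,6}  cumulative {0,4,5,6,7}
L4 = {1}  cumulative {0,1,4,5,6,7}
L5 = {8}  cumulative {0,1,4,5,6,7,8}
Reachable = {0,1,4,5,6,7,8}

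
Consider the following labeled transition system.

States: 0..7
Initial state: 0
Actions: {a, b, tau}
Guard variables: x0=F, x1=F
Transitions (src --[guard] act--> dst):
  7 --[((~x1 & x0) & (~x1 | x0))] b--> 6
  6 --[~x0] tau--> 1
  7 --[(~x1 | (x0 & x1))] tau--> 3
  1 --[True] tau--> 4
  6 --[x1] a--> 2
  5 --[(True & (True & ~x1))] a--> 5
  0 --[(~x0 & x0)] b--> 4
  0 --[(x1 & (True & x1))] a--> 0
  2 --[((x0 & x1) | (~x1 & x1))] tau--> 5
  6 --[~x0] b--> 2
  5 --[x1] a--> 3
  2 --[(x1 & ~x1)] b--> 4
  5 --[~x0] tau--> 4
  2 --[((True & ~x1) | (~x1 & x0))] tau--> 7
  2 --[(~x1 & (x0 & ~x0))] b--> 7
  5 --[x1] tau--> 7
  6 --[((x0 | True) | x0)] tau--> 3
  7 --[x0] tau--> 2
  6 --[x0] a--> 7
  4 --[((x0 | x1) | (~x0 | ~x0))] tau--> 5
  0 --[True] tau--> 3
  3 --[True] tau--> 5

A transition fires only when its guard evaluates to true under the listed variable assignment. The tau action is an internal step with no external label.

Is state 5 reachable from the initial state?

Answer: REACHABLE

Trace:
Guard filter leaves 11 enabled edge(s).
depth 0: {0}
depth 1: {3}  now seen {0,3}
depth 2: {5}  now seen {0,3,5}
depth 3: {4}  now seen {0,3,4,5}
Reach set: {0,3,4,5}
witness 5: tau·tau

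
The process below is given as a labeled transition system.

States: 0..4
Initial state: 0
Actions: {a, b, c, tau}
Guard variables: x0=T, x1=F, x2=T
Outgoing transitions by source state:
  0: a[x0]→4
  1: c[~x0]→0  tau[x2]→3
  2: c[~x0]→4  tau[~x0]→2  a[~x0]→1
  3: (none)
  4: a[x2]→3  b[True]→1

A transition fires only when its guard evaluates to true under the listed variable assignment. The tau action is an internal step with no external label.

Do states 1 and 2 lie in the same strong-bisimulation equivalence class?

Answer: NOT BISIMILAR

Trace:
Bisimulation quotient by refinement:
  round 0: {{0,1,2,3,4}}
  round 1: {{0},{1},{2,3},{4}}
Fixed point at round 2; 4 class(es).
1∈{1}, 2∈{2,3}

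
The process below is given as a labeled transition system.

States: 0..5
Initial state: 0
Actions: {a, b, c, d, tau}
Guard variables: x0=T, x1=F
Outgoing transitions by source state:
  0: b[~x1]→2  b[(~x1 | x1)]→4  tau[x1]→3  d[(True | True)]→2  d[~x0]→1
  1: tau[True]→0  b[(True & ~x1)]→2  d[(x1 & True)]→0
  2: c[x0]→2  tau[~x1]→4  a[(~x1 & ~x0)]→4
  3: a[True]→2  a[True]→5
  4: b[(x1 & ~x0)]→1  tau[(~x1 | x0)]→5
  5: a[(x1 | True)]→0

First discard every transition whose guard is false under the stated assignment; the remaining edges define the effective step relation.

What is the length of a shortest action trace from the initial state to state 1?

BFS to 1:
  Layer 0: {0}
  Layer 1: {2,4}
  Layer 2: {5}
1 never appears.

Answer: UNREACHABLE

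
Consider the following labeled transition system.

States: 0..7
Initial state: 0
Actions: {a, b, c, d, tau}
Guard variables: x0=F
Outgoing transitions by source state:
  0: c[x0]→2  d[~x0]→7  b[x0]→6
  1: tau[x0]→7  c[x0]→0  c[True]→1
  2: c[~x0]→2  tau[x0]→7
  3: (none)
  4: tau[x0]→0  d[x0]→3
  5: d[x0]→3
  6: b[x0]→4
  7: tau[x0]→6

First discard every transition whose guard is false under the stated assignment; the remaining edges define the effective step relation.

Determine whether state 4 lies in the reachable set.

After dropping false guards: 3 live edges.
depth 0: {0}
depth 1: {7}  cumulative {0,7}
R = {0,7}

Answer: UNREACHABLE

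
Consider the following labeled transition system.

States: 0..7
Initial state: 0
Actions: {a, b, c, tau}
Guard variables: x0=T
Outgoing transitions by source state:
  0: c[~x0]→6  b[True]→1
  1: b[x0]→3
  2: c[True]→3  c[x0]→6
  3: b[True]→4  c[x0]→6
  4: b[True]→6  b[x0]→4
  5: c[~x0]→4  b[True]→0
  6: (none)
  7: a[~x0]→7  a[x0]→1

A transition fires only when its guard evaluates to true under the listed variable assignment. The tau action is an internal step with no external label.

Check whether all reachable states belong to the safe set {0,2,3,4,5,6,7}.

Inv-set: {0,2,3,4,5,6,7}
R = {0,1,3,4,6}
  0: ok
  1: VIOLATES
  3: ok
  4: ok
  6: ok
witness against invariant: b → 1

Answer: INVARIANT VIOLATED at state 1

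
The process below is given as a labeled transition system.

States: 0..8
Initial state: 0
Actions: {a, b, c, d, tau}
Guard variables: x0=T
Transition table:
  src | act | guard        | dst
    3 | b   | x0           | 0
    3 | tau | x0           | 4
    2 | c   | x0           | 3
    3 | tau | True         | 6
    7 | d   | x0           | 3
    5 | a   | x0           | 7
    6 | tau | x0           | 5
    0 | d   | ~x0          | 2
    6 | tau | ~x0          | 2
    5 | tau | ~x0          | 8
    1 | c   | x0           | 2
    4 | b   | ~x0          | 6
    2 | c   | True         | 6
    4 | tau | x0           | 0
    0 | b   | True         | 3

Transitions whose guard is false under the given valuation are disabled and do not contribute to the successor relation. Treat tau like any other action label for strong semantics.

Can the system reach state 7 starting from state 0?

Answer: REACHABLE

Analysis:
Guard filter leaves 11 enabled edge(s).
L0 = {0}
L1 = {3}  cumulative {0,3}
L2 = {4,6}  cumulative {0,3,4,6}
L3 = {5}  cumulative {0,3,4,5,6}
L4 = {7}  cumulative {0,3,4,5,6,7}
Reachable = {0,3,4,5,6,7}
Path to 7: b·tau·tau·a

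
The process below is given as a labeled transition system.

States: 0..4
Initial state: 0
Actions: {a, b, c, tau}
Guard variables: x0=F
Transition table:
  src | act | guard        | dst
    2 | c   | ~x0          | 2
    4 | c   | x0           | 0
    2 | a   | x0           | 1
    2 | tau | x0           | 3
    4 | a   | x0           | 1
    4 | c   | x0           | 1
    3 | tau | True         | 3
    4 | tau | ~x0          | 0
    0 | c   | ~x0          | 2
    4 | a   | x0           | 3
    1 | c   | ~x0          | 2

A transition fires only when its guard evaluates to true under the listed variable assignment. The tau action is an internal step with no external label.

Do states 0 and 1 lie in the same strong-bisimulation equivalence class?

Refine partition for ~:
  P[0] = {{0,1,2,3,4}}
  P[1] = {{0,1,2},{3,4}}
  P[2] = {{0,1,2},{3},{4}}
3 equivalence class(es) (converged in 3)
[0]={0,1,2}  [1]={0,1,2}

Answer: BISIMILAR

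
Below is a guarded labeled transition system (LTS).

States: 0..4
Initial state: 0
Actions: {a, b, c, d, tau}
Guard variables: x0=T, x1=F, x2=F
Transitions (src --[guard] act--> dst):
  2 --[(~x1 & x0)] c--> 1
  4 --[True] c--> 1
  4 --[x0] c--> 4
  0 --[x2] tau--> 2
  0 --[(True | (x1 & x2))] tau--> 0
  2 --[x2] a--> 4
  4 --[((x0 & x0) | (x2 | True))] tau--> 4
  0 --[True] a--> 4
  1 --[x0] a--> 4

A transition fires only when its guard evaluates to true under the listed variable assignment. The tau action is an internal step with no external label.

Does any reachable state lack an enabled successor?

Answer: DEADLOCK-FREE

Trace:
Reach set: {0,1,4}
  0: a→4  tau→0  [2 exit(s)]
  1: a→4  [1 exit(s)]
  4: c→1  c→4  tau→4  [3 exit(s)]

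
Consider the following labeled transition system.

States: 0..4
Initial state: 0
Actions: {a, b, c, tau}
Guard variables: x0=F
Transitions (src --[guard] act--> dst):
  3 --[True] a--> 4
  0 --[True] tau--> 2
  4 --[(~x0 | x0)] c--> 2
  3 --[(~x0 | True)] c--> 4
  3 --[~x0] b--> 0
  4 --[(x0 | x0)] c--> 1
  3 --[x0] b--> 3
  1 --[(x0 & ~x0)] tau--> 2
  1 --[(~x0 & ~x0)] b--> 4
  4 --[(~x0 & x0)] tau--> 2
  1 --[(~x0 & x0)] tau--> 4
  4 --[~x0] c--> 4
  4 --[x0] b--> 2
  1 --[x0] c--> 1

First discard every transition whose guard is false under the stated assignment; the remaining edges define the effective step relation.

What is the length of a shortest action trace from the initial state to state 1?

BFS to 1:
  Layer 0: {0}
  Layer 1: {2}
1 never appears.

Answer: UNREACHABLE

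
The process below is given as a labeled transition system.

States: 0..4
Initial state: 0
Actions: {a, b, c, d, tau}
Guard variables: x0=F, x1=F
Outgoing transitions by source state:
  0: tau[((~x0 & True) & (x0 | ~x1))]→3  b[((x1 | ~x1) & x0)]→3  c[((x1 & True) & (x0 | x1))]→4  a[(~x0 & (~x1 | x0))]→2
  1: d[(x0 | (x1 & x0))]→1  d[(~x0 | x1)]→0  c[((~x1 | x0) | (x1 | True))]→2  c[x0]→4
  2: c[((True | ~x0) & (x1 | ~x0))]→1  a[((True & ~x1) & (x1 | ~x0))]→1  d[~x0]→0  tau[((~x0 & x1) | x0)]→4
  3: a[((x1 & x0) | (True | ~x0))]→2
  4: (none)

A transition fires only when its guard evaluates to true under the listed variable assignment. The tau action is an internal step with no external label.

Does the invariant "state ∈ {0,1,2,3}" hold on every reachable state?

Safe = {0,1,2,3}
Reach set: {0,1,2,3}
  0: safe
  1: safe
  2: safe
  3: safe

Answer: INVARIANT HOLDS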